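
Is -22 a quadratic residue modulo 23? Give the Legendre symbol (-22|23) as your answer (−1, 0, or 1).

1

Euler's criterion: (-22/23) ≡ 1^11 (mod 23).
1^2 ≡ 1 (mod 23)
1^4 ≡ 1 (mod 23)
1^8 ≡ 1 (mod 23)
1^11 = 1^(8+2+1) ≡ 1 (mod 23).
Result is 1, so (-22/23) = 1.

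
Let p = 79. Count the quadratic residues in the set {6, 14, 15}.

(6/79) = -1 → non-residue.
(14/79) = -1 → non-residue.
(15/79) = -1 → non-residue.
Total quadratic residues among the 3: 0.

0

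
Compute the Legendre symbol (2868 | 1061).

Euler's criterion: (2868/1061) ≡ 746^530 (mod 1061).
746^2 ≡ 552 (mod 1061)
746^4 ≡ 197 (mod 1061)
746^8 ≡ 613 (mod 1061)
746^16 ≡ 175 (mod 1061)
746^32 ≡ 917 (mod 1061)
746^64 ≡ 577 (mod 1061)
746^128 ≡ 836 (mod 1061)
746^256 ≡ 758 (mod 1061)
746^512 ≡ 563 (mod 1061)
746^530 = 746^(512+16+2) ≡ 1 (mod 1061).
Result is 1, so (2868/1061) = 1.

1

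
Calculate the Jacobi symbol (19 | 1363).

Reciprocity: 19 ≡ 3 and 1363 ≡ 3 (mod 4), so (19/1363) = −(1363/19).
Reduce top mod 19: now compute (14/19).
Pull out 2: since 19 ≡ 3 (mod 8), (2/19) = -1.
Reciprocity: 7 ≡ 3 and 19 ≡ 3 (mod 4), so (7/19) = −(19/7).
Reduce top mod 7: now compute (5/7).
Reciprocity: 5 ≡ 1 and 7 ≡ 3 (mod 4), so (5/7) = +(7/5).
Reduce top mod 5: now compute (2/5).
Pull out 2: since 5 ≡ 5 (mod 8), (2/5) = -1.
Reached (1/5) = 1. Collecting the sign flips along the way, the symbol is +1.

1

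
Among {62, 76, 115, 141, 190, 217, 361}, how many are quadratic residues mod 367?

(62/367) = +1 → QR.
(76/367) = -1 → non-residue.
(115/367) = -1 → non-residue.
(141/367) = -1 → non-residue.
(190/367) = +1 → QR.
(217/367) = +1 → QR.
(361/367) = +1 → QR.
Total quadratic residues among the 7: 4.

4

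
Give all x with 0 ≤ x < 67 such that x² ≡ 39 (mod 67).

21, 46

Since 67 ≡ 3 (mod 4), a square root of 39 is 39^((67+1)/4) = 39^17 mod 67.
Repeated squaring: 39^2≡47, 39^4≡65, 39^8≡4, 39^16≡16 (mod 67).
39^17 = 39^(16+1) ≡ 21 (mod 67).
Check: 21² = 441 ≡ 39 (mod 67). The two roots are 21 and 46.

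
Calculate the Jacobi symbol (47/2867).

Reciprocity: 47 ≡ 3 and 2867 ≡ 3 (mod 4), so (47/2867) = −(2867/47).
Reduce top mod 47: now compute (0/47).
Top reduces to 0: gcd > 1, so the symbol is 0.

0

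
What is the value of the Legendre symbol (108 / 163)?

-1

Pull out 2^2: since 163 ≡ 3 (mod 8), (2/163) = -1, so (2/163)^2 = +1.
Reciprocity: 27 ≡ 3 and 163 ≡ 3 (mod 4), so (27/163) = −(163/27).
Reduce top mod 27: now compute (1/27).
Reached (1/27) = 1. Collecting the sign flips along the way, the symbol is -1.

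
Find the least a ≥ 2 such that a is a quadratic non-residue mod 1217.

3

(2/1217) = +1, so 2 is a residue.
(3/1217) = −1, so 3 is the smallest positive non-residue mod 1217.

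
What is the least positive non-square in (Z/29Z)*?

2

(2/29) = −1, so 2 is the smallest positive non-residue mod 29.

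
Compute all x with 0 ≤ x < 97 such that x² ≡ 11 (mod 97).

97 ≡ 1 (mod 4), so we find a root by search.
Trying successive values, 37² = 1369 ≡ 11 (mod 97). The other root is 97 − 37 = 60.

37, 60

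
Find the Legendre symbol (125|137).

Reciprocity: 125 ≡ 1 and 137 ≡ 1 (mod 4), so (125/137) = +(137/125).
Reduce top mod 125: now compute (12/125).
Pull out 2^2: since 125 ≡ 5 (mod 8), (2/125) = -1, so (2/125)^2 = +1.
Reciprocity: 3 ≡ 3 and 125 ≡ 1 (mod 4), so (3/125) = +(125/3).
Reduce top mod 3: now compute (2/3).
Pull out 2: since 3 ≡ 3 (mod 8), (2/3) = -1.
Reached (1/3) = 1. Collecting the sign flips along the way, the symbol is -1.

-1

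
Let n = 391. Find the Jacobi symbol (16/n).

Pull out 2^4: since 391 ≡ 7 (mod 8), (2/391) = +1, so (2/391)^4 = +1.
Reached (1/391) = 1. Collecting the sign flips along the way, the symbol is +1.

1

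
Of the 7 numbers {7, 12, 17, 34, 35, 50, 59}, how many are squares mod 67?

3

(7/67) = -1 → non-residue.
(12/67) = -1 → non-residue.
(17/67) = +1 → QR.
(34/67) = -1 → non-residue.
(35/67) = +1 → QR.
(50/67) = -1 → non-residue.
(59/67) = +1 → QR.
Total quadratic residues among the 7: 3.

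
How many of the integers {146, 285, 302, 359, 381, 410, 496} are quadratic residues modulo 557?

3

(146/557) = -1 → non-residue.
(285/557) = +1 → QR.
(302/557) = +1 → QR.
(359/557) = +1 → QR.
(381/557) = -1 → non-residue.
(410/557) = -1 → non-residue.
(496/557) = -1 → non-residue.
Total quadratic residues among the 7: 3.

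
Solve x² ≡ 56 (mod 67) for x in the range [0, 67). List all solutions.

Since 67 ≡ 3 (mod 4), a square root of 56 is 56^((67+1)/4) = 56^17 mod 67.
Repeated squaring: 56^2≡54, 56^4≡35, 56^8≡19, 56^16≡26 (mod 67).
56^17 = 56^(16+1) ≡ 49 (mod 67).
Check: 49² = 2401 ≡ 56 (mod 67). The two roots are 18 and 49.

18, 49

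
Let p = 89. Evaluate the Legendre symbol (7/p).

Reciprocity: 7 ≡ 3 and 89 ≡ 1 (mod 4), so (7/89) = +(89/7).
Reduce top mod 7: now compute (5/7).
Reciprocity: 5 ≡ 1 and 7 ≡ 3 (mod 4), so (5/7) = +(7/5).
Reduce top mod 5: now compute (2/5).
Pull out 2: since 5 ≡ 5 (mod 8), (2/5) = -1.
Reached (1/5) = 1. Collecting the sign flips along the way, the symbol is -1.

-1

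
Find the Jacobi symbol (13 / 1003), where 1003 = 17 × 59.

-1

Reciprocity: 13 ≡ 1 and 1003 ≡ 3 (mod 4), so (13/1003) = +(1003/13).
Reduce top mod 13: now compute (2/13).
Pull out 2: since 13 ≡ 5 (mod 8), (2/13) = -1.
Reached (1/13) = 1. Collecting the sign flips along the way, the symbol is -1.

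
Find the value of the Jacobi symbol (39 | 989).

Reciprocity: 39 ≡ 3 and 989 ≡ 1 (mod 4), so (39/989) = +(989/39).
Reduce top mod 39: now compute (14/39).
Pull out 2: since 39 ≡ 7 (mod 8), (2/39) = +1.
Reciprocity: 7 ≡ 3 and 39 ≡ 3 (mod 4), so (7/39) = −(39/7).
Reduce top mod 7: now compute (4/7).
Pull out 2^2: since 7 ≡ 7 (mod 8), (2/7) = +1, so (2/7)^2 = +1.
Reached (1/7) = 1. Collecting the sign flips along the way, the symbol is -1.

-1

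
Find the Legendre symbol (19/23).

-1

Euler's criterion: (19/23) ≡ 19^11 (mod 23).
19^2 ≡ 16 (mod 23)
19^4 ≡ 3 (mod 23)
19^8 ≡ 9 (mod 23)
19^11 = 19^(8+2+1) ≡ 22 (mod 23).
Result is 22 ≡ −1, so (19/23) = −1.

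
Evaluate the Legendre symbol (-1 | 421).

First reduce: -1 ≡ 420 (mod 421).
Pull out 2^2: since 421 ≡ 5 (mod 8), (2/421) = -1, so (2/421)^2 = +1.
Reciprocity: 105 ≡ 1 and 421 ≡ 1 (mod 4), so (105/421) = +(421/105).
Reduce top mod 105: now compute (1/105).
Reached (1/105) = 1. Collecting the sign flips along the way, the symbol is +1.

1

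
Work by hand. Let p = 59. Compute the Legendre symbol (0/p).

Top reduces to 0: gcd > 1, so the symbol is 0.

0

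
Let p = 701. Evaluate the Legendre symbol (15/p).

Reciprocity: 15 ≡ 3 and 701 ≡ 1 (mod 4), so (15/701) = +(701/15).
Reduce top mod 15: now compute (11/15).
Reciprocity: 11 ≡ 3 and 15 ≡ 3 (mod 4), so (11/15) = −(15/11).
Reduce top mod 11: now compute (4/11).
Pull out 2^2: since 11 ≡ 3 (mod 8), (2/11) = -1, so (2/11)^2 = +1.
Reached (1/11) = 1. Collecting the sign flips along the way, the symbol is -1.

-1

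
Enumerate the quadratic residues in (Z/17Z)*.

Square k = 1,…,8 (k and 17−k give the same square):
1²=1, 2²=4, 3²=9, 4²=16, 5²≡8, 6²≡2, 7²≡15, 8²≡13 (mod 17).
So the quadratic residues mod 17 are {1, 2, 4, 8, 9, 13, 15, 16}.

1 2 4 8 9 13 15 16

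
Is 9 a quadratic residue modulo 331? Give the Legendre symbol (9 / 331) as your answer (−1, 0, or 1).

1

Reciprocity: 9 ≡ 1 and 331 ≡ 3 (mod 4), so (9/331) = +(331/9).
Reduce top mod 9: now compute (7/9).
Reciprocity: 7 ≡ 3 and 9 ≡ 1 (mod 4), so (7/9) = +(9/7).
Reduce top mod 7: now compute (2/7).
Pull out 2: since 7 ≡ 7 (mod 8), (2/7) = +1.
Reached (1/7) = 1. Collecting the sign flips along the way, the symbol is +1.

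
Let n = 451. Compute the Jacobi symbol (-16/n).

First reduce: -16 ≡ 435 (mod 451).
Reciprocity: 435 ≡ 3 and 451 ≡ 3 (mod 4), so (435/451) = −(451/435).
Reduce top mod 435: now compute (16/435).
Pull out 2^4: since 435 ≡ 3 (mod 8), (2/435) = -1, so (2/435)^4 = +1.
Reached (1/435) = 1. Collecting the sign flips along the way, the symbol is -1.

-1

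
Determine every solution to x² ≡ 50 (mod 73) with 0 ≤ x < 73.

73 ≡ 1 (mod 4), so we find a root by search.
Trying successive values, 14² = 196 ≡ 50 (mod 73). The other root is 73 − 14 = 59.

14, 59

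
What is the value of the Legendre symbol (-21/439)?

Euler's criterion: (-21/439) ≡ 418^219 (mod 439).
418^2 ≡ 2 (mod 439)
418^4 ≡ 4 (mod 439)
418^8 ≡ 16 (mod 439)
418^16 ≡ 256 (mod 439)
418^32 ≡ 125 (mod 439)
418^64 ≡ 260 (mod 439)
418^128 ≡ 433 (mod 439)
418^219 = 418^(128+64+16+8+2+1) ≡ 1 (mod 439).
Result is 1, so (-21/439) = 1.

1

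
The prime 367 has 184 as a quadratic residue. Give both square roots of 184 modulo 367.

144, 223

Since 367 ≡ 3 (mod 4), a square root of 184 is 184^((367+1)/4) = 184^92 mod 367.
Repeated squaring: 184^2≡92, 184^4≡23, 184^8≡162, 184^16≡187, 184^32≡104, 184^64≡173 (mod 367).
184^92 = 184^(64+16+8+4) ≡ 144 (mod 367).
Check: 144² = 20736 ≡ 184 (mod 367). The two roots are 144 and 223.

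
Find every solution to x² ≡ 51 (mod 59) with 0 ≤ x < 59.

Since 59 ≡ 3 (mod 4), a square root of 51 is 51^((59+1)/4) = 51^15 mod 59.
Repeated squaring: 51^2≡5, 51^4≡25, 51^8≡35 (mod 59).
51^15 = 51^(8+4+2+1) ≡ 46 (mod 59).
Check: 46² = 2116 ≡ 51 (mod 59). The two roots are 13 and 46.

13, 46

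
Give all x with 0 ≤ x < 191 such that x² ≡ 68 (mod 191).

91, 100

Since 191 ≡ 3 (mod 4), a square root of 68 is 68^((191+1)/4) = 68^48 mod 191.
Repeated squaring: 68^2≡40, 68^4≡72, 68^8≡27, 68^16≡156, 68^32≡79 (mod 191).
68^48 = 68^(32+16) ≡ 100 (mod 191).
Check: 100² = 10000 ≡ 68 (mod 191). The two roots are 91 and 100.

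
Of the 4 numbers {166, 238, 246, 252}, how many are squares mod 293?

(166/293) = -1 → non-residue.
(238/293) = +1 → QR.
(246/293) = -1 → non-residue.
(252/293) = -1 → non-residue.
Total quadratic residues among the 4: 1.

1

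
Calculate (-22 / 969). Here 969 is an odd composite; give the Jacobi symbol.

First reduce: -22 ≡ 947 (mod 969).
Reciprocity: 947 ≡ 3 and 969 ≡ 1 (mod 4), so (947/969) = +(969/947).
Reduce top mod 947: now compute (22/947).
Pull out 2: since 947 ≡ 3 (mod 8), (2/947) = -1.
Reciprocity: 11 ≡ 3 and 947 ≡ 3 (mod 4), so (11/947) = −(947/11).
Reduce top mod 11: now compute (1/11).
Reached (1/11) = 1. Collecting the sign flips along the way, the symbol is +1.

1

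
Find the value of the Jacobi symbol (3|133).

1

Reciprocity: 3 ≡ 3 and 133 ≡ 1 (mod 4), so (3/133) = +(133/3).
Reduce top mod 3: now compute (1/3).
Reached (1/3) = 1. Collecting the sign flips along the way, the symbol is +1.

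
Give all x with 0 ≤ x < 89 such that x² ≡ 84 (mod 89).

89 ≡ 1 (mod 4), so we find a root by search.
Trying successive values, 23² = 529 ≡ 84 (mod 89). The other root is 89 − 23 = 66.

23, 66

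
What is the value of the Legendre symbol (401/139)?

Euler's criterion: (401/139) ≡ 123^69 (mod 139).
123^2 ≡ 117 (mod 139)
123^4 ≡ 67 (mod 139)
123^8 ≡ 41 (mod 139)
123^16 ≡ 13 (mod 139)
123^32 ≡ 30 (mod 139)
123^64 ≡ 66 (mod 139)
123^69 = 123^(64+4+1) ≡ 138 (mod 139).
Result is 138 ≡ −1, so (401/139) = −1.

-1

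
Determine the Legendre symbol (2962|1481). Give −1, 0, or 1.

0

First reduce: 2962 ≡ 0 (mod 1481).
Top reduces to 0: gcd > 1, so the symbol is 0.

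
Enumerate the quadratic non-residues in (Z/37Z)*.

Square k = 1,…,18 (k and 37−k give the same square):
1²=1, 2²=4, 3²=9, 4²=16, 5²=25, 6²=36, 7²≡12, 8²≡27, 9²≡7, 10²≡26, 11²≡10, 12²≡33, 13²≡21, 14²≡11, 15²≡3, 16²≡34, 17²≡30, 18²≡28 (mod 37).
The residues are {1, 3, 4, 7, 9, 10, 11, 12, 16, 21, 25, 26, 27, 28, 30, 33, 34, 36}; the non-residues are the remaining 18 nonzero classes.

2 5 6 8 13 14 15 17 18 19 20 22 23 24 29 31 32 35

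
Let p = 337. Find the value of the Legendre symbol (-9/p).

1

Euler's criterion: (-9/337) ≡ 328^168 (mod 337).
328^2 ≡ 81 (mod 337)
328^4 ≡ 158 (mod 337)
328^8 ≡ 26 (mod 337)
328^16 ≡ 2 (mod 337)
328^32 ≡ 4 (mod 337)
328^64 ≡ 16 (mod 337)
328^128 ≡ 256 (mod 337)
328^168 = 328^(128+32+8) ≡ 1 (mod 337).
Result is 1, so (-9/337) = 1.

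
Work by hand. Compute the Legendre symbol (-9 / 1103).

Euler's criterion: (-9/1103) ≡ 1094^551 (mod 1103).
1094^2 ≡ 81 (mod 1103)
1094^4 ≡ 1046 (mod 1103)
1094^8 ≡ 1043 (mod 1103)
1094^16 ≡ 291 (mod 1103)
1094^32 ≡ 853 (mod 1103)
1094^64 ≡ 732 (mod 1103)
1094^128 ≡ 869 (mod 1103)
1094^256 ≡ 709 (mod 1103)
1094^512 ≡ 816 (mod 1103)
1094^551 = 1094^(512+32+4+2+1) ≡ 1102 (mod 1103).
Result is 1102 ≡ −1, so (-9/1103) = −1.

-1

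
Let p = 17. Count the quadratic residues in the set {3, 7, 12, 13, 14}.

1

(3/17) = -1 → non-residue.
(7/17) = -1 → non-residue.
(12/17) = -1 → non-residue.
(13/17) = +1 → QR.
(14/17) = -1 → non-residue.
Total quadratic residues among the 5: 1.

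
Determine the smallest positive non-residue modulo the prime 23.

(2/23) = +1, so 2 is a residue.
(3/23) = +1, so 3 is a residue.
(4/23) = +1, so 4 is a residue.
(5/23) = −1, so 5 is the smallest positive non-residue mod 23.

5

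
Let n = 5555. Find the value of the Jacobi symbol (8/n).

-1

Pull out 2^3: since 5555 ≡ 3 (mod 8), (2/5555) = -1, so (2/5555)^3 = -1.
Reached (1/5555) = 1. Collecting the sign flips along the way, the symbol is -1.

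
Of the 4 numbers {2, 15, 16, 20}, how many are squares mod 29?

2

(2/29) = -1 → non-residue.
(15/29) = -1 → non-residue.
(16/29) = +1 → QR.
(20/29) = +1 → QR.
Total quadratic residues among the 4: 2.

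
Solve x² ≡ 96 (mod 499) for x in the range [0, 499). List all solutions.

78, 421

Since 499 ≡ 3 (mod 4), a square root of 96 is 96^((499+1)/4) = 96^125 mod 499.
Repeated squaring: 96^2≡234, 96^4≡365, 96^8≡491, 96^16≡64, 96^32≡104, 96^64≡337 (mod 499).
96^125 = 96^(64+32+16+8+4+1) ≡ 421 (mod 499).
Check: 421² = 177241 ≡ 96 (mod 499). The two roots are 78 and 421.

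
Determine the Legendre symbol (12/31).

Pull out 2^2: since 31 ≡ 7 (mod 8), (2/31) = +1, so (2/31)^2 = +1.
Reciprocity: 3 ≡ 3 and 31 ≡ 3 (mod 4), so (3/31) = −(31/3).
Reduce top mod 3: now compute (1/3).
Reached (1/3) = 1. Collecting the sign flips along the way, the symbol is -1.

-1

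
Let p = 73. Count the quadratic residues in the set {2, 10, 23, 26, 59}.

(2/73) = +1 → QR.
(10/73) = -1 → non-residue.
(23/73) = +1 → QR.
(26/73) = -1 → non-residue.
(59/73) = -1 → non-residue.
Total quadratic residues among the 5: 2.

2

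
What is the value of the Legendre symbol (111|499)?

Euler's criterion: (111/499) ≡ 111^249 (mod 499).
111^2 ≡ 345 (mod 499)
111^4 ≡ 263 (mod 499)
111^8 ≡ 307 (mod 499)
111^16 ≡ 437 (mod 499)
111^32 ≡ 351 (mod 499)
111^64 ≡ 447 (mod 499)
111^128 ≡ 209 (mod 499)
111^249 = 111^(128+64+32+16+8+1) ≡ 1 (mod 499).
Result is 1, so (111/499) = 1.

1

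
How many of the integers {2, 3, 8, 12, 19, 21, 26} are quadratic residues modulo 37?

4

(2/37) = -1 → non-residue.
(3/37) = +1 → QR.
(8/37) = -1 → non-residue.
(12/37) = +1 → QR.
(19/37) = -1 → non-residue.
(21/37) = +1 → QR.
(26/37) = +1 → QR.
Total quadratic residues among the 7: 4.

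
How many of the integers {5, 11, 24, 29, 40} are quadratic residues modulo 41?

2

(5/41) = +1 → QR.
(11/41) = -1 → non-residue.
(24/41) = -1 → non-residue.
(29/41) = -1 → non-residue.
(40/41) = +1 → QR.
Total quadratic residues among the 5: 2.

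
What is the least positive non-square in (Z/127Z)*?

3

(2/127) = +1, so 2 is a residue.
(3/127) = −1, so 3 is the smallest positive non-residue mod 127.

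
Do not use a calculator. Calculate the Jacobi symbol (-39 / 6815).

First reduce: -39 ≡ 6776 (mod 6815).
Pull out 2^3: since 6815 ≡ 7 (mod 8), (2/6815) = +1, so (2/6815)^3 = +1.
Reciprocity: 847 ≡ 3 and 6815 ≡ 3 (mod 4), so (847/6815) = −(6815/847).
Reduce top mod 847: now compute (39/847).
Reciprocity: 39 ≡ 3 and 847 ≡ 3 (mod 4), so (39/847) = −(847/39).
Reduce top mod 39: now compute (28/39).
Pull out 2^2: since 39 ≡ 7 (mod 8), (2/39) = +1, so (2/39)^2 = +1.
Reciprocity: 7 ≡ 3 and 39 ≡ 3 (mod 4), so (7/39) = −(39/7).
Reduce top mod 7: now compute (4/7).
Pull out 2^2: since 7 ≡ 7 (mod 8), (2/7) = +1, so (2/7)^2 = +1.
Reached (1/7) = 1. Collecting the sign flips along the way, the symbol is -1.

-1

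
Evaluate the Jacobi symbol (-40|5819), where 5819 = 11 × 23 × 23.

1

First reduce: -40 ≡ 5779 (mod 5819).
Reciprocity: 5779 ≡ 3 and 5819 ≡ 3 (mod 4), so (5779/5819) = −(5819/5779).
Reduce top mod 5779: now compute (40/5779).
Pull out 2^3: since 5779 ≡ 3 (mod 8), (2/5779) = -1, so (2/5779)^3 = -1.
Reciprocity: 5 ≡ 1 and 5779 ≡ 3 (mod 4), so (5/5779) = +(5779/5).
Reduce top mod 5: now compute (4/5).
Pull out 2^2: since 5 ≡ 5 (mod 8), (2/5) = -1, so (2/5)^2 = +1.
Reached (1/5) = 1. Collecting the sign flips along the way, the symbol is +1.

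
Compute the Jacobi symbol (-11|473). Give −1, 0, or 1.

0

First reduce: -11 ≡ 462 (mod 473).
Pull out 2: since 473 ≡ 1 (mod 8), (2/473) = +1.
Reciprocity: 231 ≡ 3 and 473 ≡ 1 (mod 4), so (231/473) = +(473/231).
Reduce top mod 231: now compute (11/231).
Reciprocity: 11 ≡ 3 and 231 ≡ 3 (mod 4), so (11/231) = −(231/11).
Reduce top mod 11: now compute (0/11).
Top reduces to 0: gcd > 1, so the symbol is 0.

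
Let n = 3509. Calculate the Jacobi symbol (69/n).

Reciprocity: 69 ≡ 1 and 3509 ≡ 1 (mod 4), so (69/3509) = +(3509/69).
Reduce top mod 69: now compute (59/69).
Reciprocity: 59 ≡ 3 and 69 ≡ 1 (mod 4), so (59/69) = +(69/59).
Reduce top mod 59: now compute (10/59).
Pull out 2: since 59 ≡ 3 (mod 8), (2/59) = -1.
Reciprocity: 5 ≡ 1 and 59 ≡ 3 (mod 4), so (5/59) = +(59/5).
Reduce top mod 5: now compute (4/5).
Pull out 2^2: since 5 ≡ 5 (mod 8), (2/5) = -1, so (2/5)^2 = +1.
Reached (1/5) = 1. Collecting the sign flips along the way, the symbol is -1.

-1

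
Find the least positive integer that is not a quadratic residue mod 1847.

5

(2/1847) = +1, so 2 is a residue.
(3/1847) = +1, so 3 is a residue.
(4/1847) = +1, so 4 is a residue.
(5/1847) = −1, so 5 is the smallest positive non-residue mod 1847.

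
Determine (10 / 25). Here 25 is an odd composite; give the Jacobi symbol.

Pull out 2: since 25 ≡ 1 (mod 8), (2/25) = +1.
Reciprocity: 5 ≡ 1 and 25 ≡ 1 (mod 4), so (5/25) = +(25/5).
Reduce top mod 5: now compute (0/5).
Top reduces to 0: gcd > 1, so the symbol is 0.

0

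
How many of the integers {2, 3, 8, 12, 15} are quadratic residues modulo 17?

3

(2/17) = +1 → QR.
(3/17) = -1 → non-residue.
(8/17) = +1 → QR.
(12/17) = -1 → non-residue.
(15/17) = +1 → QR.
Total quadratic residues among the 5: 3.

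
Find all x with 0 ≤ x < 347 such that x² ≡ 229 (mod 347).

24, 323

Since 347 ≡ 3 (mod 4), a square root of 229 is 229^((347+1)/4) = 229^87 mod 347.
Repeated squaring: 229^2≡44, 229^4≡201, 229^8≡149, 229^16≡340, 229^32≡49, 229^64≡319 (mod 347).
229^87 = 229^(64+16+4+2+1) ≡ 323 (mod 347).
Check: 323² = 104329 ≡ 229 (mod 347). The two roots are 24 and 323.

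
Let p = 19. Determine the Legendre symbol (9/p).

1

Reciprocity: 9 ≡ 1 and 19 ≡ 3 (mod 4), so (9/19) = +(19/9).
Reduce top mod 9: now compute (1/9).
Reached (1/9) = 1. Collecting the sign flips along the way, the symbol is +1.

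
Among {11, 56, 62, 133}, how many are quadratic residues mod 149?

(11/149) = -1 → non-residue.
(56/149) = -1 → non-residue.
(62/149) = -1 → non-residue.
(133/149) = +1 → QR.
Total quadratic residues among the 4: 1.

1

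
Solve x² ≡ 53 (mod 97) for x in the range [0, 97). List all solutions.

97 ≡ 1 (mod 4), so we find a root by search.
Trying successive values, 21² = 441 ≡ 53 (mod 97). The other root is 97 − 21 = 76.

21, 76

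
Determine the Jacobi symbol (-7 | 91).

First reduce: -7 ≡ 84 (mod 91).
Pull out 2^2: since 91 ≡ 3 (mod 8), (2/91) = -1, so (2/91)^2 = +1.
Reciprocity: 21 ≡ 1 and 91 ≡ 3 (mod 4), so (21/91) = +(91/21).
Reduce top mod 21: now compute (7/21).
Reciprocity: 7 ≡ 3 and 21 ≡ 1 (mod 4), so (7/21) = +(21/7).
Reduce top mod 7: now compute (0/7).
Top reduces to 0: gcd > 1, so the symbol is 0.

0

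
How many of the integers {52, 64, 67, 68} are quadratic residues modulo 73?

2

(52/73) = -1 → non-residue.
(64/73) = +1 → QR.
(67/73) = +1 → QR.
(68/73) = -1 → non-residue.
Total quadratic residues among the 4: 2.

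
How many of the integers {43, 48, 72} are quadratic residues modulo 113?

1

(43/113) = -1 → non-residue.
(48/113) = -1 → non-residue.
(72/113) = +1 → QR.
Total quadratic residues among the 3: 1.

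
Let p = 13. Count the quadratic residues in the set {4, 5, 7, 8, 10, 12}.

(4/13) = +1 → QR.
(5/13) = -1 → non-residue.
(7/13) = -1 → non-residue.
(8/13) = -1 → non-residue.
(10/13) = +1 → QR.
(12/13) = +1 → QR.
Total quadratic residues among the 6: 3.

3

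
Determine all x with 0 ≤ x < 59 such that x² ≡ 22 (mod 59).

Since 59 ≡ 3 (mod 4), a square root of 22 is 22^((59+1)/4) = 22^15 mod 59.
Repeated squaring: 22^2≡12, 22^4≡26, 22^8≡27 (mod 59).
22^15 = 22^(8+4+2+1) ≡ 9 (mod 59).
Check: 9² = 81 ≡ 22 (mod 59). The two roots are 9 and 50.

9, 50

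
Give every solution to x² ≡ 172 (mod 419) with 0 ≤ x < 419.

163, 256

Since 419 ≡ 3 (mod 4), a square root of 172 is 172^((419+1)/4) = 172^105 mod 419.
Repeated squaring: 172^2≡254, 172^4≡409, 172^8≡100, 172^16≡363, 172^32≡203, 172^64≡147 (mod 419).
172^105 = 172^(64+32+8+1) ≡ 256 (mod 419).
Check: 256² = 65536 ≡ 172 (mod 419). The two roots are 163 and 256.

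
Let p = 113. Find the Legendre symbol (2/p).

Pull out 2: since 113 ≡ 1 (mod 8), (2/113) = +1.
Reached (1/113) = 1. Collecting the sign flips along the way, the symbol is +1.

1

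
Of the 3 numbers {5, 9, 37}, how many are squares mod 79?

(5/79) = +1 → QR.
(9/79) = +1 → QR.
(37/79) = -1 → non-residue.
Total quadratic residues among the 3: 2.

2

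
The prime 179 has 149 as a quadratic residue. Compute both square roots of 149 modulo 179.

Since 179 ≡ 3 (mod 4), a square root of 149 is 149^((179+1)/4) = 149^45 mod 179.
Repeated squaring: 149^2≡5, 149^4≡25, 149^8≡88, 149^16≡47, 149^32≡61 (mod 179).
149^45 = 149^(32+8+4+1) ≡ 68 (mod 179).
Check: 68² = 4624 ≡ 149 (mod 179). The two roots are 68 and 111.

68, 111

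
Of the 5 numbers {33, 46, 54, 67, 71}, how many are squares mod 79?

2

(33/79) = -1 → non-residue.
(46/79) = +1 → QR.
(54/79) = -1 → non-residue.
(67/79) = +1 → QR.
(71/79) = -1 → non-residue.
Total quadratic residues among the 5: 2.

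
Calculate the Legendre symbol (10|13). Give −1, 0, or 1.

1

Pull out 2: since 13 ≡ 5 (mod 8), (2/13) = -1.
Reciprocity: 5 ≡ 1 and 13 ≡ 1 (mod 4), so (5/13) = +(13/5).
Reduce top mod 5: now compute (3/5).
Reciprocity: 3 ≡ 3 and 5 ≡ 1 (mod 4), so (3/5) = +(5/3).
Reduce top mod 3: now compute (2/3).
Pull out 2: since 3 ≡ 3 (mod 8), (2/3) = -1.
Reached (1/3) = 1. Collecting the sign flips along the way, the symbol is +1.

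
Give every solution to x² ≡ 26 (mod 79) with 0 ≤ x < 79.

Since 79 ≡ 3 (mod 4), a square root of 26 is 26^((79+1)/4) = 26^20 mod 79.
Repeated squaring: 26^2≡44, 26^4≡40, 26^8≡20, 26^16≡5 (mod 79).
26^20 = 26^(16+4) ≡ 42 (mod 79).
Check: 42² = 1764 ≡ 26 (mod 79). The two roots are 37 and 42.

37, 42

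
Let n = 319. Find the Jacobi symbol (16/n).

Pull out 2^4: since 319 ≡ 7 (mod 8), (2/319) = +1, so (2/319)^4 = +1.
Reached (1/319) = 1. Collecting the sign flips along the way, the symbol is +1.

1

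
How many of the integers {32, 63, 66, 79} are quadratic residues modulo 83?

(32/83) = -1 → non-residue.
(63/83) = +1 → QR.
(66/83) = -1 → non-residue.
(79/83) = -1 → non-residue.
Total quadratic residues among the 4: 1.

1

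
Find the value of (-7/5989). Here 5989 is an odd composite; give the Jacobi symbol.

First reduce: -7 ≡ 5982 (mod 5989).
Pull out 2: since 5989 ≡ 5 (mod 8), (2/5989) = -1.
Reciprocity: 2991 ≡ 3 and 5989 ≡ 1 (mod 4), so (2991/5989) = +(5989/2991).
Reduce top mod 2991: now compute (7/2991).
Reciprocity: 7 ≡ 3 and 2991 ≡ 3 (mod 4), so (7/2991) = −(2991/7).
Reduce top mod 7: now compute (2/7).
Pull out 2: since 7 ≡ 7 (mod 8), (2/7) = +1.
Reached (1/7) = 1. Collecting the sign flips along the way, the symbol is +1.

1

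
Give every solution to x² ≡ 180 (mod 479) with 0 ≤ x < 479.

132, 347

Since 479 ≡ 3 (mod 4), a square root of 180 is 180^((479+1)/4) = 180^120 mod 479.
Repeated squaring: 180^2≡307, 180^4≡365, 180^8≡63, 180^16≡137, 180^32≡88, 180^64≡80 (mod 479).
180^120 = 180^(64+32+16+8) ≡ 132 (mod 479).
Check: 132² = 17424 ≡ 180 (mod 479). The two roots are 132 and 347.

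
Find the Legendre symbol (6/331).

1

Pull out 2: since 331 ≡ 3 (mod 8), (2/331) = -1.
Reciprocity: 3 ≡ 3 and 331 ≡ 3 (mod 4), so (3/331) = −(331/3).
Reduce top mod 3: now compute (1/3).
Reached (1/3) = 1. Collecting the sign flips along the way, the symbol is +1.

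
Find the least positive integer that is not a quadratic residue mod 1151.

(2/1151) = +1, so 2 is a residue.
(3/1151) = +1, so 3 is a residue.
(4/1151) = +1, so 4 is a residue.
(5/1151) = +1, so 5 is a residue.
(6/1151) = +1, so 6 is a residue.
(7/1151) = +1, so 7 is a residue.
(8/1151) = +1, so 8 is a residue.
(9/1151) = +1, so 9 is a residue.
(10/1151) = +1, so 10 is a residue.
(11/1151) = +1, so 11 is a residue.
(12/1151) = +1, so 12 is a residue.
(13/1151) = −1, so 13 is the smallest positive non-residue mod 1151.

13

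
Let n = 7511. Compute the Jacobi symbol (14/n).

Pull out 2: since 7511 ≡ 7 (mod 8), (2/7511) = +1.
Reciprocity: 7 ≡ 3 and 7511 ≡ 3 (mod 4), so (7/7511) = −(7511/7).
Reduce top mod 7: now compute (0/7).
Top reduces to 0: gcd > 1, so the symbol is 0.

0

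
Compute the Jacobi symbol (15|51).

Reciprocity: 15 ≡ 3 and 51 ≡ 3 (mod 4), so (15/51) = −(51/15).
Reduce top mod 15: now compute (6/15).
Pull out 2: since 15 ≡ 7 (mod 8), (2/15) = +1.
Reciprocity: 3 ≡ 3 and 15 ≡ 3 (mod 4), so (3/15) = −(15/3).
Reduce top mod 3: now compute (0/3).
Top reduces to 0: gcd > 1, so the symbol is 0.

0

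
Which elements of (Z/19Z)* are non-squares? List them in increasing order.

2,3,8,10,12,13,14,15,18

Square k = 1,…,9 (k and 19−k give the same square):
1²=1, 2²=4, 3²=9, 4²=16, 5²≡6, 6²≡17, 7²≡11, 8²≡7, 9²≡5 (mod 19).
The residues are {1, 4, 5, 6, 7, 9, 11, 16, 17}; the non-residues are the remaining 9 nonzero classes.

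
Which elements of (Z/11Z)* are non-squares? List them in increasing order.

Square k = 1,…,5 (k and 11−k give the same square):
1²=1, 2²=4, 3²=9, 4²≡5, 5²≡3 (mod 11).
The residues are {1, 3, 4, 5, 9}; the non-residues are the remaining 5 nonzero classes.

2 6 7 8 10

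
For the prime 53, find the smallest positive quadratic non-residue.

(2/53) = −1, so 2 is the smallest positive non-residue mod 53.

2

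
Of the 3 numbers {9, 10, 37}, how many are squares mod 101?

(9/101) = +1 → QR.
(10/101) = -1 → non-residue.
(37/101) = +1 → QR.
Total quadratic residues among the 3: 2.

2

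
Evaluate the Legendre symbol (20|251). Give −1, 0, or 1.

Euler's criterion: (20/251) ≡ 20^125 (mod 251).
20^2 ≡ 149 (mod 251)
20^4 ≡ 113 (mod 251)
20^8 ≡ 219 (mod 251)
20^16 ≡ 20 (mod 251)
20^32 ≡ 149 (mod 251)
20^64 ≡ 113 (mod 251)
20^125 = 20^(64+32+16+8+4+1) ≡ 1 (mod 251).
Result is 1, so (20/251) = 1.

1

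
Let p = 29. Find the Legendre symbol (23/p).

1

Reciprocity: 23 ≡ 3 and 29 ≡ 1 (mod 4), so (23/29) = +(29/23).
Reduce top mod 23: now compute (6/23).
Pull out 2: since 23 ≡ 7 (mod 8), (2/23) = +1.
Reciprocity: 3 ≡ 3 and 23 ≡ 3 (mod 4), so (3/23) = −(23/3).
Reduce top mod 3: now compute (2/3).
Pull out 2: since 3 ≡ 3 (mod 8), (2/3) = -1.
Reached (1/3) = 1. Collecting the sign flips along the way, the symbol is +1.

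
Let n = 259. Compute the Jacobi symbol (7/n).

0

Reciprocity: 7 ≡ 3 and 259 ≡ 3 (mod 4), so (7/259) = −(259/7).
Reduce top mod 7: now compute (0/7).
Top reduces to 0: gcd > 1, so the symbol is 0.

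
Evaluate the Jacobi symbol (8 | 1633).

Pull out 2^3: since 1633 ≡ 1 (mod 8), (2/1633) = +1, so (2/1633)^3 = +1.
Reached (1/1633) = 1. Collecting the sign flips along the way, the symbol is +1.

1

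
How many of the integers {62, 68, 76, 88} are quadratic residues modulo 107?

(62/107) = +1 → QR.
(68/107) = -1 → non-residue.
(76/107) = +1 → QR.
(88/107) = -1 → non-residue.
Total quadratic residues among the 4: 2.

2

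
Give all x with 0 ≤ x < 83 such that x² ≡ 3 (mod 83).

13, 70

Since 83 ≡ 3 (mod 4), a square root of 3 is 3^((83+1)/4) = 3^21 mod 83.
Repeated squaring: 3^2≡9, 3^4≡81, 3^8≡4, 3^16≡16 (mod 83).
3^21 = 3^(16+4+1) ≡ 70 (mod 83).
Check: 70² = 4900 ≡ 3 (mod 83). The two roots are 13 and 70.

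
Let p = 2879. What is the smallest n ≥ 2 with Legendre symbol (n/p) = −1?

(2/2879) = +1, so 2 is a residue.
(3/2879) = +1, so 3 is a residue.
(4/2879) = +1, so 4 is a residue.
(5/2879) = +1, so 5 is a residue.
(6/2879) = +1, so 6 is a residue.
(7/2879) = −1, so 7 is the smallest positive non-residue mod 2879.

7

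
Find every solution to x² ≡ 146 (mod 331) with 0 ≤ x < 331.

133, 198

Since 331 ≡ 3 (mod 4), a square root of 146 is 146^((331+1)/4) = 146^83 mod 331.
Repeated squaring: 146^2≡132, 146^4≡212, 146^8≡259, 146^16≡219, 146^32≡297, 146^64≡163 (mod 331).
146^83 = 146^(64+16+2+1) ≡ 198 (mod 331).
Check: 198² = 39204 ≡ 146 (mod 331). The two roots are 133 and 198.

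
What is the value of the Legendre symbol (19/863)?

Reciprocity: 19 ≡ 3 and 863 ≡ 3 (mod 4), so (19/863) = −(863/19).
Reduce top mod 19: now compute (8/19).
Pull out 2^3: since 19 ≡ 3 (mod 8), (2/19) = -1, so (2/19)^3 = -1.
Reached (1/19) = 1. Collecting the sign flips along the way, the symbol is +1.

1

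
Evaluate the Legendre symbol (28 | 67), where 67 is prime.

-1

Pull out 2^2: since 67 ≡ 3 (mod 8), (2/67) = -1, so (2/67)^2 = +1.
Reciprocity: 7 ≡ 3 and 67 ≡ 3 (mod 4), so (7/67) = −(67/7).
Reduce top mod 7: now compute (4/7).
Pull out 2^2: since 7 ≡ 7 (mod 8), (2/7) = +1, so (2/7)^2 = +1.
Reached (1/7) = 1. Collecting the sign flips along the way, the symbol is -1.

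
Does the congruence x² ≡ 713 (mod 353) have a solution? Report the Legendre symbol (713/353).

-1

First reduce: 713 ≡ 7 (mod 353).
Reciprocity: 7 ≡ 3 and 353 ≡ 1 (mod 4), so (7/353) = +(353/7).
Reduce top mod 7: now compute (3/7).
Reciprocity: 3 ≡ 3 and 7 ≡ 3 (mod 4), so (3/7) = −(7/3).
Reduce top mod 3: now compute (1/3).
Reached (1/3) = 1. Collecting the sign flips along the way, the symbol is -1.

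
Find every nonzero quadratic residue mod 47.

1, 2, 3, 4, 6, 7, 8, 9, 12, 14, 16, 17, 18, 21, 24, 25, 27, 28, 32, 34, 36, 37, 42

Square k = 1,…,23 (k and 47−k give the same square):
1²=1, 2²=4, 3²=9, 4²=16, 5²=25, 6²=36, 7²≡2, 8²≡17, 9²≡34, 10²≡6, 11²≡27, 12²≡3, 13²≡28, 14²≡8, 15²≡37, 16²≡21, 17²≡7, 18²≡42, 19²≡32, 20²≡24, 21²≡18, 22²≡14, 23²≡12 (mod 47).
So the quadratic residues mod 47 are {1, 2, 3, 4, 6, 7, 8, 9, 12, 14, 16, 17, 18, 21, 24, 25, 27, 28, 32, 34, 36, 37, 42}.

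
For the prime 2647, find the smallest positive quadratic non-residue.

(2/2647) = +1, so 2 is a residue.
(3/2647) = −1, so 3 is the smallest positive non-residue mod 2647.

3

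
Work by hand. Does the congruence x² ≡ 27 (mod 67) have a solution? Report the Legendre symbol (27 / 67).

-1

Reciprocity: 27 ≡ 3 and 67 ≡ 3 (mod 4), so (27/67) = −(67/27).
Reduce top mod 27: now compute (13/27).
Reciprocity: 13 ≡ 1 and 27 ≡ 3 (mod 4), so (13/27) = +(27/13).
Reduce top mod 13: now compute (1/13).
Reached (1/13) = 1. Collecting the sign flips along the way, the symbol is -1.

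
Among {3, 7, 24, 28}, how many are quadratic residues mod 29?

3

(3/29) = -1 → non-residue.
(7/29) = +1 → QR.
(24/29) = +1 → QR.
(28/29) = +1 → QR.
Total quadratic residues among the 4: 3.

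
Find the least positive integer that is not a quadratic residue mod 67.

2

(2/67) = −1, so 2 is the smallest positive non-residue mod 67.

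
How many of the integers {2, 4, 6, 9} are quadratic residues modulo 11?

(2/11) = -1 → non-residue.
(4/11) = +1 → QR.
(6/11) = -1 → non-residue.
(9/11) = +1 → QR.
Total quadratic residues among the 4: 2.

2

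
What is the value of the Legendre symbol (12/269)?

Euler's criterion: (12/269) ≡ 12^134 (mod 269).
12^2 ≡ 144 (mod 269)
12^4 ≡ 23 (mod 269)
12^8 ≡ 260 (mod 269)
12^16 ≡ 81 (mod 269)
12^32 ≡ 105 (mod 269)
12^64 ≡ 265 (mod 269)
12^128 ≡ 16 (mod 269)
12^134 = 12^(128+4+2) ≡ 268 (mod 269).
Result is 268 ≡ −1, so (12/269) = −1.

-1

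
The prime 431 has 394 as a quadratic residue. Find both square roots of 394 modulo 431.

Since 431 ≡ 3 (mod 4), a square root of 394 is 394^((431+1)/4) = 394^108 mod 431.
Repeated squaring: 394^2≡76, 394^4≡173, 394^8≡190, 394^16≡327, 394^32≡41, 394^64≡388 (mod 431).
394^108 = 394^(64+32+8+4) ≡ 295 (mod 431).
Check: 295² = 87025 ≡ 394 (mod 431). The two roots are 136 and 295.

136, 295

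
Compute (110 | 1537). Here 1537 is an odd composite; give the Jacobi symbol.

1

Pull out 2: since 1537 ≡ 1 (mod 8), (2/1537) = +1.
Reciprocity: 55 ≡ 3 and 1537 ≡ 1 (mod 4), so (55/1537) = +(1537/55).
Reduce top mod 55: now compute (52/55).
Pull out 2^2: since 55 ≡ 7 (mod 8), (2/55) = +1, so (2/55)^2 = +1.
Reciprocity: 13 ≡ 1 and 55 ≡ 3 (mod 4), so (13/55) = +(55/13).
Reduce top mod 13: now compute (3/13).
Reciprocity: 3 ≡ 3 and 13 ≡ 1 (mod 4), so (3/13) = +(13/3).
Reduce top mod 3: now compute (1/3).
Reached (1/3) = 1. Collecting the sign flips along the way, the symbol is +1.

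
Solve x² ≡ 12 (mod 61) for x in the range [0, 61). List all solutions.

16, 45

61 ≡ 1 (mod 4), so we find a root by search.
Trying successive values, 16² = 256 ≡ 12 (mod 61). The other root is 61 − 16 = 45.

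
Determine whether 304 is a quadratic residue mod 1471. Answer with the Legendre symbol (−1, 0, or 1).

1

Pull out 2^4: since 1471 ≡ 7 (mod 8), (2/1471) = +1, so (2/1471)^4 = +1.
Reciprocity: 19 ≡ 3 and 1471 ≡ 3 (mod 4), so (19/1471) = −(1471/19).
Reduce top mod 19: now compute (8/19).
Pull out 2^3: since 19 ≡ 3 (mod 8), (2/19) = -1, so (2/19)^3 = -1.
Reached (1/19) = 1. Collecting the sign flips along the way, the symbol is +1.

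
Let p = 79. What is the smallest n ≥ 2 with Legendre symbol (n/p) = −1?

3

(2/79) = +1, so 2 is a residue.
(3/79) = −1, so 3 is the smallest positive non-residue mod 79.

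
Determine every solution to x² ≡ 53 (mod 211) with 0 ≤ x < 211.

105, 106

Since 211 ≡ 3 (mod 4), a square root of 53 is 53^((211+1)/4) = 53^53 mod 211.
Repeated squaring: 53^2≡66, 53^4≡136, 53^8≡139, 53^16≡120, 53^32≡52 (mod 211).
53^53 = 53^(32+16+4+1) ≡ 105 (mod 211).
Check: 105² = 11025 ≡ 53 (mod 211). The two roots are 105 and 106.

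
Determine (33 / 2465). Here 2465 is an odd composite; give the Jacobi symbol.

Reciprocity: 33 ≡ 1 and 2465 ≡ 1 (mod 4), so (33/2465) = +(2465/33).
Reduce top mod 33: now compute (23/33).
Reciprocity: 23 ≡ 3 and 33 ≡ 1 (mod 4), so (23/33) = +(33/23).
Reduce top mod 23: now compute (10/23).
Pull out 2: since 23 ≡ 7 (mod 8), (2/23) = +1.
Reciprocity: 5 ≡ 1 and 23 ≡ 3 (mod 4), so (5/23) = +(23/5).
Reduce top mod 5: now compute (3/5).
Reciprocity: 3 ≡ 3 and 5 ≡ 1 (mod 4), so (3/5) = +(5/3).
Reduce top mod 3: now compute (2/3).
Pull out 2: since 3 ≡ 3 (mod 8), (2/3) = -1.
Reached (1/3) = 1. Collecting the sign flips along the way, the symbol is -1.

-1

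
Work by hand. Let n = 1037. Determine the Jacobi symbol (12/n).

Pull out 2^2: since 1037 ≡ 5 (mod 8), (2/1037) = -1, so (2/1037)^2 = +1.
Reciprocity: 3 ≡ 3 and 1037 ≡ 1 (mod 4), so (3/1037) = +(1037/3).
Reduce top mod 3: now compute (2/3).
Pull out 2: since 3 ≡ 3 (mod 8), (2/3) = -1.
Reached (1/3) = 1. Collecting the sign flips along the way, the symbol is -1.

-1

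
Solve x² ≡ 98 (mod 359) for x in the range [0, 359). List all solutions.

133, 226

Since 359 ≡ 3 (mod 4), a square root of 98 is 98^((359+1)/4) = 98^90 mod 359.
Repeated squaring: 98^2≡270, 98^4≡23, 98^8≡170, 98^16≡180, 98^32≡90, 98^64≡202 (mod 359).
98^90 = 98^(64+16+8+2) ≡ 133 (mod 359).
Check: 133² = 17689 ≡ 98 (mod 359). The two roots are 133 and 226.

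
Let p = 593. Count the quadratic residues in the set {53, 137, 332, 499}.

2

(53/593) = +1 → QR.
(137/593) = -1 → non-residue.
(332/593) = +1 → QR.
(499/593) = -1 → non-residue.
Total quadratic residues among the 4: 2.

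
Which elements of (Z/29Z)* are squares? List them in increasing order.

1, 4, 5, 6, 7, 9, 13, 16, 20, 22, 23, 24, 25, 28

Square k = 1,…,14 (k and 29−k give the same square):
1²=1, 2²=4, 3²=9, 4²=16, 5²=25, 6²≡7, 7²≡20, 8²≡6, 9²≡23, 10²≡13, 11²≡5, 12²≡28, 13²≡24, 14²≡22 (mod 29).
So the quadratic residues mod 29 are {1, 4, 5, 6, 7, 9, 13, 16, 20, 22, 23, 24, 25, 28}.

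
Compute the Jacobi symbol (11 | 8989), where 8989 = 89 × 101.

-1

Reciprocity: 11 ≡ 3 and 8989 ≡ 1 (mod 4), so (11/8989) = +(8989/11).
Reduce top mod 11: now compute (2/11).
Pull out 2: since 11 ≡ 3 (mod 8), (2/11) = -1.
Reached (1/11) = 1. Collecting the sign flips along the way, the symbol is -1.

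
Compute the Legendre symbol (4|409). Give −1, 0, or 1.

1

Euler's criterion: (4/409) ≡ 4^204 (mod 409).
4^2 ≡ 16 (mod 409)
4^4 ≡ 256 (mod 409)
4^8 ≡ 96 (mod 409)
4^16 ≡ 218 (mod 409)
4^32 ≡ 80 (mod 409)
4^64 ≡ 265 (mod 409)
4^128 ≡ 286 (mod 409)
4^204 = 4^(128+64+8+4) ≡ 1 (mod 409).
Result is 1, so (4/409) = 1.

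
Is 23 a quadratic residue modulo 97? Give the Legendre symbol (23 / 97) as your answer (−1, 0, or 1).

Reciprocity: 23 ≡ 3 and 97 ≡ 1 (mod 4), so (23/97) = +(97/23).
Reduce top mod 23: now compute (5/23).
Reciprocity: 5 ≡ 1 and 23 ≡ 3 (mod 4), so (5/23) = +(23/5).
Reduce top mod 5: now compute (3/5).
Reciprocity: 3 ≡ 3 and 5 ≡ 1 (mod 4), so (3/5) = +(5/3).
Reduce top mod 3: now compute (2/3).
Pull out 2: since 3 ≡ 3 (mod 8), (2/3) = -1.
Reached (1/3) = 1. Collecting the sign flips along the way, the symbol is -1.

-1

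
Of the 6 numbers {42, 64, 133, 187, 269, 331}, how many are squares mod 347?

4

(42/347) = +1 → QR.
(64/347) = +1 → QR.
(133/347) = +1 → QR.
(187/347) = -1 → non-residue.
(269/347) = +1 → QR.
(331/347) = -1 → non-residue.
Total quadratic residues among the 6: 4.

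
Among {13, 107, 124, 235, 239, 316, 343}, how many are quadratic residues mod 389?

(13/389) = +1 → QR.
(107/389) = -1 → non-residue.
(124/389) = -1 → non-residue.
(235/389) = -1 → non-residue.
(239/389) = +1 → QR.
(316/389) = +1 → QR.
(343/389) = +1 → QR.
Total quadratic residues among the 7: 4.

4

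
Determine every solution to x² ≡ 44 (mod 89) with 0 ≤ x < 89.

20, 69

89 ≡ 1 (mod 4), so we find a root by search.
Trying successive values, 20² = 400 ≡ 44 (mod 89). The other root is 89 − 20 = 69.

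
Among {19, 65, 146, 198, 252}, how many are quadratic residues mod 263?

(19/263) = -1 → non-residue.
(65/263) = -1 → non-residue.
(146/263) = -1 → non-residue.
(198/263) = +1 → QR.
(252/263) = -1 → non-residue.
Total quadratic residues among the 5: 1.

1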